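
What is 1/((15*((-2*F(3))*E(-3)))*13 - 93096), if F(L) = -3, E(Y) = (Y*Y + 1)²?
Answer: 1/23904 ≈ 4.1834e-5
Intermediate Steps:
E(Y) = (1 + Y²)² (E(Y) = (Y² + 1)² = (1 + Y²)²)
1/((15*((-2*F(3))*E(-3)))*13 - 93096) = 1/((15*((-2*(-3))*(1 + (-3)²)²))*13 - 93096) = 1/((15*(6*(1 + 9)²))*13 - 93096) = 1/((15*(6*10²))*13 - 93096) = 1/((15*(6*100))*13 - 93096) = 1/((15*600)*13 - 93096) = 1/(9000*13 - 93096) = 1/(117000 - 93096) = 1/23904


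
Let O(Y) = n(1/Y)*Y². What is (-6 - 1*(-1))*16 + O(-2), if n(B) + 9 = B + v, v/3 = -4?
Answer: -166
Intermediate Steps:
v = -12 (v = 3*(-4) = -12)
n(B) = -21 + B (n(B) = -9 + (B - 12) = -9 + (-12 + B) = -21 + B)
O(Y) = Y²*(-21 + 1/Y) (O(Y) = (-21 + 1/Y)*Y² = Y²*(-21 + 1/Y))
(-6 - 1*(-1))*16 + O(-2) = (-6 - 1*(-1))*16 - 2*(1 - 21*(-2)) = (-6 + 1)*16 - 2*(1 + 42) = -5*16 - 2*43 = -80 - 86 = -166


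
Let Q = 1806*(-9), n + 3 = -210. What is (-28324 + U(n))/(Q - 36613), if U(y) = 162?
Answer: 28162/52867 ≈ 0.53269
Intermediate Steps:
n = -213 (n = -3 - 210 = -213)
Q = -16254
(-28324 + U(n))/(Q - 36613) = (-28324 + 162)/(-16254 - 36613) = -28162/(-52867) = -28162*(-1/52867) = 28162/52867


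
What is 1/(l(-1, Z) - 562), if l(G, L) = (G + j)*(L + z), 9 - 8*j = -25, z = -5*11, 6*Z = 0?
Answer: -4/2963 ≈ -0.0013500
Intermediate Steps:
Z = 0 (Z = (⅙)*0 = 0)
z = -55
j = 17/4 (j = 9/8 - ⅛*(-25) = 9/8 + 25/8 = 17/4 ≈ 4.2500)
l(G, L) = (-55 + L)*(17/4 + G) (l(G, L) = (G + 17/4)*(L - 55) = (17/4 + G)*(-55 + L) = (-55 + L)*(17/4 + G))
1/(l(-1, Z) - 562) = 1/((-935/4 - 55*(-1) + (17/4)*0 - 1*0) - 562) = 1/((-935/4 + 55 + 0 + 0) - 562) = 1/(-715/4 - 562) = 1/(-2963/4) = -4/2963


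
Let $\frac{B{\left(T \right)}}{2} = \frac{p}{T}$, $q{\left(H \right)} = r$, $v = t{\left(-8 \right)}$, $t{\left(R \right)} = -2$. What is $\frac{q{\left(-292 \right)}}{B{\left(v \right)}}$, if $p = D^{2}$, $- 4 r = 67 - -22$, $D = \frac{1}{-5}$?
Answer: $\frac{2225}{4} \approx 556.25$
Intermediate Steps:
$v = -2$
$D = - \frac{1}{5} \approx -0.2$
$r = - \frac{89}{4}$ ($r = - \frac{67 - -22}{4} = - \frac{67 + 22}{4} = \left(- \frac{1}{4}\right) 89 = - \frac{89}{4} \approx -22.25$)
$p = \frac{1}{25}$ ($p = \left(- \frac{1}{5}\right)^{2} = \frac{1}{25} \approx 0.04$)
$q{\left(H \right)} = - \frac{89}{4}$
$B{\left(T \right)} = \frac{2}{25 T}$ ($B{\left(T \right)} = 2 \frac{1}{25 T} = \frac{2}{25 T}$)
$\frac{q{\left(-292 \right)}}{B{\left(v \right)}} = - \frac{89}{4 \frac{2}{25 \left(-2\right)}} = - \frac{89}{4 \cdot \frac{2}{25} \left(- \frac{1}{2}\right)} = - \frac{89}{4 \left(- \frac{1}{25}\right)} = \left(- \frac{89}{4}\right) \left(-25\right) = \frac{2225}{4}$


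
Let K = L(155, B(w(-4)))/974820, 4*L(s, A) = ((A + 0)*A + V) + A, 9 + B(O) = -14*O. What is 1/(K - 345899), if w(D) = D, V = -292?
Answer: -974820/337189262689 ≈ -2.8910e-6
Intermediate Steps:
B(O) = -9 - 14*O
L(s, A) = -73 + A/4 + A²/4 (L(s, A) = (((A + 0)*A - 292) + A)/4 = ((A*A - 292) + A)/4 = ((A² - 292) + A)/4 = ((-292 + A²) + A)/4 = (-292 + A + A²)/4 = -73 + A/4 + A²/4)
K = 491/974820 (K = (-73 + (-9 - 14*(-4))/4 + (-9 - 14*(-4))²/4)/974820 = (-73 + (-9 + 56)/4 + (-9 + 56)²/4)*(1/974820) = (-73 + (¼)*47 + (¼)*47²)*(1/974820) = (-73 + 47/4 + (¼)*2209)*(1/974820) = (-73 + 47/4 + 2209/4)*(1/974820) = 491*(1/974820) = 491/974820 ≈ 0.00050368)
1/(K - 345899) = 1/(491/974820 - 345899) = 1/(-337189262689/974820) = -974820/337189262689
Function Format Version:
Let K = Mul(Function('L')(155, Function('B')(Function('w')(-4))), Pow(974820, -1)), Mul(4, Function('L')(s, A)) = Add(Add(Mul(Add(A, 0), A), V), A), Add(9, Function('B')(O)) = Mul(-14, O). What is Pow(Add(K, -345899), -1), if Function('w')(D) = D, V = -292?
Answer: Rational(-974820, 337189262689) ≈ -2.8910e-6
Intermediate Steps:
Function('B')(O) = Add(-9, Mul(-14, O))
Function('L')(s, A) = Add(-73, Mul(Rational(1, 4), A), Mul(Rational(1, 4), Pow(A, 2))) (Function('L')(s, A) = Mul(Rational(1, 4), Add(Add(Mul(Add(A, 0), A), -292), A)) = Mul(Rational(1, 4), Add(Add(Mul(A, A), -292), A)) = Mul(Rational(1, 4), Add(Add(Pow(A, 2), -292), A)) = Mul(Rational(1, 4), Add(Add(-292, Pow(A, 2)), A)) = Mul(Rational(1, 4), Add(-292, A, Pow(A, 2))) = Add(-73, Mul(Rational(1, 4), A), Mul(Rational(1, 4), Pow(A, 2))))
K = Rational(491, 974820) (K = Mul(Add(-73, Mul(Rational(1, 4), Add(-9, Mul(-14, -4))), Mul(Rational(1, 4), Pow(Add(-9, Mul(-14, -4)), 2))), Pow(974820, -1)) = Mul(Add(-73, Mul(Rational(1, 4), Add(-9, 56)), Mul(Rational(1, 4), Pow(Add(-9, 56), 2))), Rational(1, 974820)) = Mul(Add(-73, Mul(Rational(1, 4), 47), Mul(Rational(1, 4), Pow(47, 2))), Rational(1, 974820)) = Mul(Add(-73, Rational(47, 4), Mul(Rational(1, 4), 2209)), Rational(1, 974820)) = Mul(Add(-73, Rational(47, 4), Rational(2209, 4)), Rational(1, 974820)) = Mul(491, Rational(1, 974820)) = Rational(491, 974820) ≈ 0.00050368)
Pow(Add(K, -345899), -1) = Pow(Add(Rational(491, 974820), -345899), -1) = Pow(Rational(-337189262689, 974820), -1) = Rational(-974820, 337189262689)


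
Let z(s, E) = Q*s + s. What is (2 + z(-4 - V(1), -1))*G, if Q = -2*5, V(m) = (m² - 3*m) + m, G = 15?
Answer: 435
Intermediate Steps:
V(m) = m² - 2*m
Q = -10
z(s, E) = -9*s (z(s, E) = -10*s + s = -9*s)
(2 + z(-4 - V(1), -1))*G = (2 - 9*(-4 - (-2 + 1)))*15 = (2 - 9*(-4 - (-1)))*15 = (2 - 9*(-4 - 1*(-1)))*15 = (2 - 9*(-4 + 1))*15 = (2 - 9*(-3))*15 = (2 + 27)*15 = 29*15 = 435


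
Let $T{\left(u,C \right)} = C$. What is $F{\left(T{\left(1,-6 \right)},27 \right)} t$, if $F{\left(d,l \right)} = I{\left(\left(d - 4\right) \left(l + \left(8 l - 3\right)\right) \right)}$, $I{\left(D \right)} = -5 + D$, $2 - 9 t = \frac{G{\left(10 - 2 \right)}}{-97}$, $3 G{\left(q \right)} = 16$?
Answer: $- \frac{1438190}{2619} \approx -549.14$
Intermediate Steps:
$G{\left(q \right)} = \frac{16}{3}$ ($G{\left(q \right)} = \frac{1}{3} \cdot 16 = \frac{16}{3}$)
$t = \frac{598}{2619}$ ($t = \frac{2}{9} - \frac{\frac{16}{3} \frac{1}{-97}}{9} = \frac{2}{9} - \frac{\frac{16}{3} \left(- \frac{1}{97}\right)}{9} = \frac{2}{9} - - \frac{16}{2619} = \frac{2}{9} + \frac{16}{2619} = \frac{598}{2619} \approx 0.22833$)
$F{\left(d,l \right)} = -5 + \left(-4 + d\right) \left(-3 + 9 l\right)$ ($F{\left(d,l \right)} = -5 + \left(d - 4\right) \left(l + \left(8 l - 3\right)\right) = -5 + \left(-4 + d\right) \left(l + \left(-3 + 8 l\right)\right) = -5 + \left(-4 + d\right) \left(-3 + 9 l\right)$)
$F{\left(T{\left(1,-6 \right)},27 \right)} t = \left(7 - 972 - -18 + 9 \left(-6\right) 27\right) \frac{598}{2619} = \left(7 - 972 + 18 - 1458\right) \frac{598}{2619} = \left(-2405\right) \frac{598}{2619} = - \frac{1438190}{2619}$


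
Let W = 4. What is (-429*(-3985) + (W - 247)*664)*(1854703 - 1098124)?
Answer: 1171345443327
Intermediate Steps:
(-429*(-3985) + (W - 247)*664)*(1854703 - 1098124) = (-429*(-3985) + (4 - 247)*664)*(1854703 - 1098124) = (1709565 - 243*664)*756579 = (1709565 - 161352)*756579 = 1548213*756579 = 1171345443327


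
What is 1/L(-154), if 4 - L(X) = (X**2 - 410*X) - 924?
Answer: -1/85928 ≈ -1.1638e-5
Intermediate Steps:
L(X) = 928 - X**2 + 410*X (L(X) = 4 - ((X**2 - 410*X) - 924) = 4 - (-924 + X**2 - 410*X) = 4 + (924 - X**2 + 410*X) = 928 - X**2 + 410*X)
1/L(-154) = 1/(928 - 1*(-154)**2 + 410*(-154)) = 1/(928 - 1*23716 - 63140) = 1/(928 - 23716 - 63140) = 1/(-85928) = -1/85928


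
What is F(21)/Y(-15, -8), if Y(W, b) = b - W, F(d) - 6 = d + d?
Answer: 48/7 ≈ 6.8571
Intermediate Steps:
F(d) = 6 + 2*d (F(d) = 6 + (d + d) = 6 + 2*d)
F(21)/Y(-15, -8) = (6 + 2*21)/(-8 - 1*(-15)) = (6 + 42)/(-8 + 15) = 48/7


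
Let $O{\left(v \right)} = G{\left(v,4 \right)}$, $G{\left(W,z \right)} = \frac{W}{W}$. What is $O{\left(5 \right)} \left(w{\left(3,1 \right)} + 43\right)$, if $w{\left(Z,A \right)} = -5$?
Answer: $38$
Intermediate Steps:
$G{\left(W,z \right)} = 1$
$O{\left(v \right)} = 1$
$O{\left(5 \right)} \left(w{\left(3,1 \right)} + 43\right) = 1 \left(-5 + 43\right) = 1 \cdot 38 = 38$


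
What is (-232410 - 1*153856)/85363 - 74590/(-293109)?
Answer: -106850814824/25020663567 ≈ -4.2705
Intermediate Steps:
(-232410 - 1*153856)/85363 - 74590/(-293109) = (-232410 - 153856)*(1/85363) - 74590*(-1/293109) = -386266*1/85363 + 74590/293109 = -386266/85363 + 74590/293109 = -106850814824/25020663567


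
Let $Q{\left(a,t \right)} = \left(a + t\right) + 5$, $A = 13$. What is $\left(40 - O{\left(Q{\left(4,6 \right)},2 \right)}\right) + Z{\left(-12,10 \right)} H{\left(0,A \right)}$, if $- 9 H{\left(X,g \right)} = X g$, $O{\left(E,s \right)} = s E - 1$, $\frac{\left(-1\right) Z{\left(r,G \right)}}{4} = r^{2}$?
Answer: $11$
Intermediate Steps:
$Q{\left(a,t \right)} = 5 + a + t$
$Z{\left(r,G \right)} = - 4 r^{2}$
$O{\left(E,s \right)} = -1 + E s$ ($O{\left(E,s \right)} = E s - 1 = -1 + E s$)
$H{\left(X,g \right)} = - \frac{X g}{9}$
$\left(40 - O{\left(Q{\left(4,6 \right)},2 \right)}\right) + Z{\left(-12,10 \right)} H{\left(0,A \right)} = \left(40 - \left(-1 + \left(5 + 4 + 6\right) 2\right)\right) + - 4 \left(-12\right)^{2} \left(\left(- \frac{1}{9}\right) 0 \cdot 13\right) = \left(40 - \left(-1 + 15 \cdot 2\right)\right) + \left(-4\right) 144 \cdot 0 = \left(40 - \left(-1 + 30\right)\right) - 0 = \left(40 - 29\right) + 0 = 11 + 0 = 11$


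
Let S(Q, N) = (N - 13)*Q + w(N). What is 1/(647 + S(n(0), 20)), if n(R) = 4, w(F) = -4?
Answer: 1/671 ≈ 0.0014903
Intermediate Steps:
S(Q, N) = -4 + Q*(-13 + N) (S(Q, N) = (N - 13)*Q - 4 = (-13 + N)*Q - 4 = Q*(-13 + N) - 4 = -4 + Q*(-13 + N))
1/(647 + S(n(0), 20)) = 1/(647 + (-4 - 13*4 + 20*4)) = 1/(647 + (-4 - 52 + 80)) = 1/(647 + 24) = 1/671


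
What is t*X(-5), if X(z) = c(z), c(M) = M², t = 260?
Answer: 6500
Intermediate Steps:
X(z) = z²
t*X(-5) = 260*(-5)² = 260*25 = 6500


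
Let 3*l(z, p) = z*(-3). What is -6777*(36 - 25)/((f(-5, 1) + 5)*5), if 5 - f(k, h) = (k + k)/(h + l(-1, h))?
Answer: -24849/25 ≈ -993.96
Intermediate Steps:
l(z, p) = -z (l(z, p) = (z*(-3))/3 = (-3*z)/3 = -z)
f(k, h) = 5 - 2*k/(1 + h) (f(k, h) = 5 - (k + k)/(h - 1*(-1)) = 5 - 2*k/(h + 1) = 5 - 2*k/(1 + h))
-6777*(36 - 25)/((f(-5, 1) + 5)*5) = -6777*(36 - 25)/(((5 - 2*(-5) + 5*1)/(1 + 1) + 5)*5) = -74547/(((5 + 10 + 5)/2 + 5)*5) = -74547/(((½)*20 + 5)*5) = -74547/((10 + 5)*5) = -74547/(15*5) = -74547/75 = -6777*11/75 = -24849/25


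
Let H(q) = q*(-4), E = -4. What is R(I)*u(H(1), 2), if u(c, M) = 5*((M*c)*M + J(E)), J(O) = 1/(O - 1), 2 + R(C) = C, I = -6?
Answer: 648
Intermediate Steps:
H(q) = -4*q
R(C) = -2 + C
J(O) = 1/(-1 + O)
u(c, M) = -1 + 5*c*M**2 (u(c, M) = 5*((M*c)*M + 1/(-1 - 4)) = 5*(c*M**2 + 1/(-5)) = 5*(c*M**2 - 1/5) = 5*(-1/5 + c*M**2) = -1 + 5*c*M**2)
R(I)*u(H(1), 2) = (-2 - 6)*(-1 + 5*(-4*1)*2**2) = -8*(-1 + 5*(-4)*4) = -8*(-1 - 80) = -8*(-81) = 648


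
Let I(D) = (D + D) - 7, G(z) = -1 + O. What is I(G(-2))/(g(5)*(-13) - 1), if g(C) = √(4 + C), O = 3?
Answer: 3/40 ≈ 0.075000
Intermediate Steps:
G(z) = 2 (G(z) = -1 + 3 = 2)
I(D) = -7 + 2*D (I(D) = 2*D - 7 = -7 + 2*D)
I(G(-2))/(g(5)*(-13) - 1) = (-7 + 2*2)/(√(4 + 5)*(-13) - 1) = (-7 + 4)/(√9*(-13) - 1) = -3/(3*(-13) - 1) = -3/(-39 - 1) = -3/(-40) = -3*(-1/40) = 3/40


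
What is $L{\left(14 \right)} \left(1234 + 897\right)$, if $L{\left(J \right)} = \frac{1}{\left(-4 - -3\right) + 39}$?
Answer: $\frac{2131}{38} \approx 56.079$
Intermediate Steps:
$L{\left(J \right)} = \frac{1}{38}$ ($L{\left(J \right)} = \frac{1}{\left(-4 + 3\right) + 39} = \frac{1}{-1 + 39} = \frac{1}{38}$)
$L{\left(14 \right)} \left(1234 + 897\right) = \frac{1234 + 897}{38} = \frac{1}{38} \cdot 2131 = \frac{2131}{38}$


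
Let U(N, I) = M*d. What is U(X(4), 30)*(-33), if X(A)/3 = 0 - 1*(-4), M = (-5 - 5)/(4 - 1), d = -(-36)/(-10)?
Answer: -396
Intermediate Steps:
d = -18/5 (d = -(-36)*(-1)/10 = -3*6/5 = -18/5 ≈ -3.6000)
M = -10/3 ≈ -3.3333
X(A) = 12 (X(A) = 3*(0 - 1*(-4)) = 3*(0 + 4) = 3*4 = 12)
U(N, I) = 12 (U(N, I) = -10/3*(-18/5) = 12)
U(X(4), 30)*(-33) = 12*(-33) = -396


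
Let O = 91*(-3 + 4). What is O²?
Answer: 8281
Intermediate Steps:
O = 91 (O = 91*1 = 91)
O² = 91² = 8281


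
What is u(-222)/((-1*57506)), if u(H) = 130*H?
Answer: 14430/28753 ≈ 0.50186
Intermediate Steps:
u(-222)/((-1*57506)) = (130*(-222))/((-1*57506)) = -28860/(-57506) = -28860*(-1/57506) = 14430/28753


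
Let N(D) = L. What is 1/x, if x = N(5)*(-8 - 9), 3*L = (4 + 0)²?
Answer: -3/272 ≈ -0.011029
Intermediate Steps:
L = 16/3 (L = (4 + 0)²/3 = (⅓)*4² = (⅓)*16 = 16/3 ≈ 5.3333)
N(D) = 16/3
x = -272/3 (x = 16*(-8 - 9)/3 = (16/3)*(-17) = -272/3 ≈ -90.667)
1/x = 1/(-272/3) = -3/272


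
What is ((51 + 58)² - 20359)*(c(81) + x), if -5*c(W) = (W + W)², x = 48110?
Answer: -1816886268/5 ≈ -3.6338e+8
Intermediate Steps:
c(W) = -4*W²/5 (c(W) = -(W + W)²/5 = -4*W²/5)
((51 + 58)² - 20359)*(c(81) + x) = ((51 + 58)² - 20359)*(-⅘*81² + 48110) = (109² - 20359)*(-⅘*6561 + 48110) = (11881 - 20359)*(-26244/5 + 48110) = -8478*214306/5 = -1816886268/5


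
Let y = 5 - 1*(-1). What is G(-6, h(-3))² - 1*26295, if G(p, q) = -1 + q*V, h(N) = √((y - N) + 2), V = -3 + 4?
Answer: -26295 + (1 - √11)² ≈ -26290.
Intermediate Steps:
y = 6 (y = 5 + 1 = 6)
V = 1
h(N) = √(8 - N) (h(N) = √((6 - N) + 2) = √(8 - N))
G(p, q) = -1 + q (G(p, q) = -1 + q*1 = -1 + q)
G(-6, h(-3))² - 1*26295 = (-1 + √(8 - 1*(-3)))² - 1*26295 = (-1 + √(8 + 3))² - 26295 = (-1 + √11)² - 26295 = -26295 + (-1 + √11)²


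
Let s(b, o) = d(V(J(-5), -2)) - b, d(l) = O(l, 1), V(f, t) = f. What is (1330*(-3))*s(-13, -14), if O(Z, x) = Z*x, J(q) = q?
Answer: -31920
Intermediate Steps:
d(l) = l (d(l) = l*1 = l)
s(b, o) = -5 - b
(1330*(-3))*s(-13, -14) = (1330*(-3))*(-5 - 1*(-13)) = -3990*(-5 + 13) = -3990*8 = -31920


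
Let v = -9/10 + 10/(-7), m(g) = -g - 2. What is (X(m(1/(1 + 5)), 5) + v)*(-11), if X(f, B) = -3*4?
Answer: 11033/70 ≈ 157.61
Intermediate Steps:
m(g) = -2 - g
v = -163/70 (v = -9*⅒ + 10*(-⅐) = -9/10 - 10/7 = -163/70 ≈ -2.3286)
X(f, B) = -12
(X(m(1/(1 + 5)), 5) + v)*(-11) = (-12 - 163/70)*(-11) = -1003/70*(-11) = 11033/70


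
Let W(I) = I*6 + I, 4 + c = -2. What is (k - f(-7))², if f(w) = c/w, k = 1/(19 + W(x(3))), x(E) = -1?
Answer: 4225/7056 ≈ 0.59878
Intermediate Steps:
c = -6 (c = -4 - 2 = -6)
W(I) = 7*I (W(I) = 6*I + I = 7*I)
k = 1/12 (k = 1/(19 + 7*(-1)) = 1/(19 - 7) = 1/12 ≈ 0.083333)
f(w) = -6/w
(k - f(-7))² = (1/12 - (-6)/(-7))² = (1/12 - (-6)*(-1)/7)² = (1/12 - 1*6/7)² = (1/12 - 6/7)² = (-65/84)² = 4225/7056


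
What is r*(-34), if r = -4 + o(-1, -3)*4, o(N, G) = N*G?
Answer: -272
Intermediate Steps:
o(N, G) = G*N
r = 8 (r = -4 - 3*(-1)*4 = -4 + 3*4 = -4 + 12 = 8)
r*(-34) = 8*(-34) = -272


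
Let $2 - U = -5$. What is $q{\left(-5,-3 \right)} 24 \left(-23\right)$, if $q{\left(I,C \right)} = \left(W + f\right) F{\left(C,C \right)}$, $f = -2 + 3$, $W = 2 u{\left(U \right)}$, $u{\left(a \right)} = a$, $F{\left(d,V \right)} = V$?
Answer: $24840$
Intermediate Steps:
$U = 7$ ($U = 2 - -5 = 2 + 5 = 7$)
$W = 14$ ($W = 2 \cdot 7 = 14$)
$f = 1$
$q{\left(I,C \right)} = 15 C$ ($q{\left(I,C \right)} = \left(14 + 1\right) C = 15 C$)
$q{\left(-5,-3 \right)} 24 \left(-23\right) = 15 \left(-3\right) 24 \left(-23\right) = \left(-45\right) 24 \left(-23\right) = \left(-1080\right) \left(-23\right) = 24840$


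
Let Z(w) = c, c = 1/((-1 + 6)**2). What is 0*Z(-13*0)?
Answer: 0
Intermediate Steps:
c = 1/25 (c = 1/(5**2) = 1/25 ≈ 0.040000)
Z(w) = 1/25
0*Z(-13*0) = 0*(1/25) = 0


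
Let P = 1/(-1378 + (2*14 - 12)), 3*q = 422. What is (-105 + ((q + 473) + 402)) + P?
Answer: 1240327/1362 ≈ 910.67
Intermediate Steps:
q = 422/3 (q = (⅓)*422 = 422/3 ≈ 140.67)
P = -1/1362 (P = 1/(-1378 + (28 - 12)) = 1/(-1378 + 16) = 1/(-1362) = -1/1362 ≈ -0.00073421)
(-105 + ((q + 473) + 402)) + P = (-105 + ((422/3 + 473) + 402)) - 1/1362 = (-105 + (1841/3 + 402)) - 1/1362 = (-105 + 3047/3) - 1/1362 = 2732/3 - 1/1362 = 1240327/1362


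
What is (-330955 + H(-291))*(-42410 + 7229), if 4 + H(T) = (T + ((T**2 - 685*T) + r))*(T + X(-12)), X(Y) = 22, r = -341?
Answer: 2693501512155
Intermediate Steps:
H(T) = -4 + (22 + T)*(-341 + T**2 - 684*T) (H(T) = -4 + (T + ((T**2 - 685*T) - 341))*(T + 22) = -4 + (T + (-341 + T**2 - 685*T))*(22 + T) = -4 + (-341 + T**2 - 684*T)*(22 + T) = -4 + (22 + T)*(-341 + T**2 - 684*T))
(-330955 + H(-291))*(-42410 + 7229) = (-330955 + (-7506 + (-291)**3 - 15389*(-291) - 662*(-291)**2))*(-42410 + 7229) = (-330955 + (-7506 - 24642171 + 4478199 - 662*84681))*(-35181) = (-330955 + (-7506 - 24642171 + 4478199 - 56058822))*(-35181) = (-330955 - 76230300)*(-35181) = -76561255*(-35181) = 2693501512155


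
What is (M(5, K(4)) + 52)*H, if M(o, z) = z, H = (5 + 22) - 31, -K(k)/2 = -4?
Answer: -240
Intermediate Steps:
K(k) = 8 (K(k) = -2*(-4) = 8)
H = -4 (H = 27 - 31 = -4)
(M(5, K(4)) + 52)*H = (8 + 52)*(-4) = 60*(-4) = -240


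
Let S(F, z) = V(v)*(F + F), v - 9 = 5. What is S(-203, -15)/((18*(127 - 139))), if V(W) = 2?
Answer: 203/54 ≈ 3.7593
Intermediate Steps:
v = 14 (v = 9 + 5 = 14)
S(F, z) = 4*F (S(F, z) = 2*(F + F) = 2*(2*F) = 4*F)
S(-203, -15)/((18*(127 - 139))) = (4*(-203))/((18*(127 - 139))) = -812/(18*(-12)) = -812/(-216) = -812*(-1/216) = 203/54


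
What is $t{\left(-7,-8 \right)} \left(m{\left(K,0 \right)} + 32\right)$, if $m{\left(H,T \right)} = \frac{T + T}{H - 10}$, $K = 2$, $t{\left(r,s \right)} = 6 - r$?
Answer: $416$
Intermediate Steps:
$m{\left(H,T \right)} = \frac{2 T}{-10 + H}$
$t{\left(-7,-8 \right)} \left(m{\left(K,0 \right)} + 32\right) = \left(6 - -7\right) \left(2 \cdot 0 \frac{1}{-10 + 2} + 32\right) = \left(6 + 7\right) \left(2 \cdot 0 \frac{1}{-8} + 32\right) = 13 \left(2 \cdot 0 \left(- \frac{1}{8}\right) + 32\right) = 13 \left(0 + 32\right) = 13 \cdot 32 = 416$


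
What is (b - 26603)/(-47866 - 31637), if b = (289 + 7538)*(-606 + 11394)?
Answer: -84411073/79503 ≈ -1061.7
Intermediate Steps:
b = 84437676 (b = 7827*10788 = 84437676)
(b - 26603)/(-47866 - 31637) = (84437676 - 26603)/(-47866 - 31637) = 84411073/(-79503) = 84411073*(-1/79503) = -84411073/79503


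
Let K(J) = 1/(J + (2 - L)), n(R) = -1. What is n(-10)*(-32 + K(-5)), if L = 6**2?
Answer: 1249/39 ≈ 32.026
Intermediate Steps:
L = 36
K(J) = 1/(-34 + J) (K(J) = 1/(J + (2 - 1*36)) = 1/(J + (2 - 36)) = 1/(J - 34) = 1/(-34 + J))
n(-10)*(-32 + K(-5)) = -(-32 + 1/(-34 - 5)) = -(-32 + 1/(-39)) = -(-32 - 1/39) = -1*(-1249/39) = 1249/39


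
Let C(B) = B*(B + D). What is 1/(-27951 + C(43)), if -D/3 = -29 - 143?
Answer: -1/3914 ≈ -0.00025549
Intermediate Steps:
D = 516 (D = -3*(-29 - 143) = -3*(-172) = 516)
C(B) = B*(516 + B) (C(B) = B*(B + 516) = B*(516 + B))
1/(-27951 + C(43)) = 1/(-27951 + 43*(516 + 43)) = 1/(-27951 + 43*559) = 1/(-27951 + 24037) = 1/(-3914) = -1/3914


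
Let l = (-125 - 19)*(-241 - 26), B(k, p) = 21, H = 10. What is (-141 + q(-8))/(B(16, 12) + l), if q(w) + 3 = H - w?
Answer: -42/12823 ≈ -0.0032754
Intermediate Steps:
l = 38448 (l = -144*(-267) = 38448)
q(w) = 7 - w (q(w) = -3 + (10 - w) = 7 - w)
(-141 + q(-8))/(B(16, 12) + l) = (-141 + (7 - 1*(-8)))/(21 + 38448) = (-141 + (7 + 8))/38469 = (-141 + 15)*(1/38469) = -126*1/38469 = -42/12823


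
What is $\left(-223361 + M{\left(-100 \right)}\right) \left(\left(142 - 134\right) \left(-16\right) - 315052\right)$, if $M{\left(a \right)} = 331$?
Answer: $70294595400$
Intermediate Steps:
$\left(-223361 + M{\left(-100 \right)}\right) \left(\left(142 - 134\right) \left(-16\right) - 315052\right) = \left(-223361 + 331\right) \left(\left(142 - 134\right) \left(-16\right) - 315052\right) = - 223030 \left(8 \left(-16\right) - 315052\right) = - 223030 \left(-128 - 315052\right) = \left(-223030\right) \left(-315180\right) = 70294595400$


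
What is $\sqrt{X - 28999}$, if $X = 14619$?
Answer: $2 i \sqrt{3595} \approx 119.92 i$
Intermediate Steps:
$\sqrt{X - 28999} = \sqrt{14619 - 28999} = \sqrt{-14380} = 2 i \sqrt{3595}$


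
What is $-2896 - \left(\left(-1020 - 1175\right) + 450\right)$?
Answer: $-1151$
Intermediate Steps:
$-2896 - \left(\left(-1020 - 1175\right) + 450\right) = -2896 - \left(-2195 + 450\right) = -2896 - -1745 = -2896 + 1745 = -1151$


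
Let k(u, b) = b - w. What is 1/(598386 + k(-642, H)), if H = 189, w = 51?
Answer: 1/598524 ≈ 1.6708e-6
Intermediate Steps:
k(u, b) = -51 + b (k(u, b) = b - 1*51 = b - 51 = -51 + b)
1/(598386 + k(-642, H)) = 1/(598386 + (-51 + 189)) = 1/(598386 + 138) = 1/598524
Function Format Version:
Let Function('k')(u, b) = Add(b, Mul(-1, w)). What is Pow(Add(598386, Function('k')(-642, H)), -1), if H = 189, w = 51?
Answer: Rational(1, 598524) ≈ 1.6708e-6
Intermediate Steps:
Function('k')(u, b) = Add(-51, b) (Function('k')(u, b) = Add(b, Mul(-1, 51)) = Add(b, -51) = Add(-51, b))
Pow(Add(598386, Function('k')(-642, H)), -1) = Pow(Add(598386, Add(-51, 189)), -1) = Pow(Add(598386, 138), -1) = Pow(598524, -1) = Rational(1, 598524)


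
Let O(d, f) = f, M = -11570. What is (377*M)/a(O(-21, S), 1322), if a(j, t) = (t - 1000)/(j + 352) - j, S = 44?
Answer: 863654220/8551 ≈ 1.0100e+5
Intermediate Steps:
a(j, t) = -j + (-1000 + t)/(352 + j) (a(j, t) = (-1000 + t)/(352 + j) - j = -j + (-1000 + t)/(352 + j))
(377*M)/a(O(-21, S), 1322) = (377*(-11570))/(((-1000 + 1322 - 1*44**2 - 352*44)/(352 + 44))) = -4361890*396/(-1000 + 1322 - 1*1936 - 15488) = -4361890*396/(-1000 + 1322 - 1936 - 15488) = -4361890/((1/396)*(-17102)) = -4361890/(-8551/198) = -4361890*(-198/8551) = 863654220/8551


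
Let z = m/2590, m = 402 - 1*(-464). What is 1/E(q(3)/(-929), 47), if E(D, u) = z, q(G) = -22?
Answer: 1295/433 ≈ 2.9908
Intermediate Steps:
m = 866 (m = 402 + 464 = 866)
z = 433/1295 (z = 866/2590 = 866*(1/2590) = 433/1295 ≈ 0.33436)
E(D, u) = 433/1295
1/E(q(3)/(-929), 47) = 1/(433/1295) = 1295/433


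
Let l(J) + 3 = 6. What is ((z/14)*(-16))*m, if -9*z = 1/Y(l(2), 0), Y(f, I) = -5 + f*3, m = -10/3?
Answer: -20/189 ≈ -0.10582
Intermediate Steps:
l(J) = 3 (l(J) = -3 + 6 = 3)
m = -10/3 (m = -10*1/3 = -10/3 ≈ -3.3333)
Y(f, I) = -5 + 3*f
z = -1/36 (z = -1/(9*(-5 + 3*3)) = -1/(9*(-5 + 9)) = -1/9/4 = -1/9*1/4 = -1/36 ≈ -0.027778)
((z/14)*(-16))*m = (-1/36/14*(-16))*(-10/3) = (-1/36*1/14*(-16))*(-10/3) = -1/504*(-16)*(-10/3) = (2/63)*(-10/3) = -20/189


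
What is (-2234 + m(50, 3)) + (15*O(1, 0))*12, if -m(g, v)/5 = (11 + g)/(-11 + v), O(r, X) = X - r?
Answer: -19007/8 ≈ -2375.9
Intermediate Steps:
m(g, v) = -5*(11 + g)/(-11 + v)
(-2234 + m(50, 3)) + (15*O(1, 0))*12 = (-2234 + 5*(-11 - 1*50)/(-11 + 3)) + (15*(0 - 1*1))*12 = (-2234 + 5*(-11 - 50)/(-8)) + (15*(0 - 1))*12 = (-2234 + 5*(-⅛)*(-61)) + (15*(-1))*12 = (-2234 + 305/8) - 15*12 = -17567/8 - 180 = -19007/8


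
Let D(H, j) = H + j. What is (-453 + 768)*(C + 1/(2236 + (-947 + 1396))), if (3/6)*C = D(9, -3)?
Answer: 676641/179 ≈ 3780.1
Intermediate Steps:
C = 12 (C = 2*(9 - 3) = 2*6 = 12)
(-453 + 768)*(C + 1/(2236 + (-947 + 1396))) = (-453 + 768)*(12 + 1/(2236 + (-947 + 1396))) = 315*(12 + 1/(2236 + 449)) = 315*(12 + 1/2685) = 315*(32221/2685) = 676641/179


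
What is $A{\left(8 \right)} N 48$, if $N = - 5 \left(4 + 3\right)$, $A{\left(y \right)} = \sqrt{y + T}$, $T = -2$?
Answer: $- 1680 \sqrt{6} \approx -4115.1$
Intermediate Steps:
$A{\left(y \right)} = \sqrt{-2 + y}$ ($A{\left(y \right)} = \sqrt{y - 2} = \sqrt{-2 + y}$)
$N = -35$ ($N = \left(-5\right) 7 = -35$)
$A{\left(8 \right)} N 48 = \sqrt{-2 + 8} \left(-35\right) 48 = \sqrt{6} \left(-35\right) 48 = - 35 \sqrt{6} \cdot 48 = - 1680 \sqrt{6}$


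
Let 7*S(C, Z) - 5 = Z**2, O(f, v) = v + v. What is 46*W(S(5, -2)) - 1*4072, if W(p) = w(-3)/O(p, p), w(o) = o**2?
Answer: -3911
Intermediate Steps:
O(f, v) = 2*v
S(C, Z) = 5/7 + Z**2/7
W(p) = 9/(2*p) (W(p) = (-3)**2/((2*p)) = 9*(1/(2*p)) = 9/(2*p))
46*W(S(5, -2)) - 1*4072 = 46*(9/(2*(5/7 + (1/7)*(-2)**2))) - 1*4072 = 46*(9/(2*(5/7 + (1/7)*4))) - 4072 = 46*(9/(2*(5/7 + 4/7))) - 4072 = 46*(9/(2*(9/7))) - 4072 = 46*((9/2)*(7/9)) - 4072 = 46*(7/2) - 4072 = 161 - 4072 = -3911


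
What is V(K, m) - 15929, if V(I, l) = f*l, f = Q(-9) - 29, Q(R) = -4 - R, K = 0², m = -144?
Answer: -12473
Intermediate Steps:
K = 0
f = -24 (f = (-4 - 1*(-9)) - 29 = (-4 + 9) - 29 = 5 - 29 = -24)
V(I, l) = -24*l
V(K, m) - 15929 = -24*(-144) - 15929 = 3456 - 15929 = -12473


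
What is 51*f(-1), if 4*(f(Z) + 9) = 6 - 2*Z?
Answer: -357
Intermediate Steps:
f(Z) = -15/2 - Z/2 (f(Z) = -9 + (6 - 2*Z)/4 = -9 + (3/2 - Z/2) = -15/2 - Z/2)
51*f(-1) = 51*(-15/2 - 1/2*(-1)) = 51*(-15/2 + 1/2) = 51*(-7) = -357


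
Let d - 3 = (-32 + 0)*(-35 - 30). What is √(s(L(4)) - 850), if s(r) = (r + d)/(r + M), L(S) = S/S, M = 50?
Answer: I*√2104566/51 ≈ 28.445*I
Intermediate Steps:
d = 2083 (d = 3 + (-32 + 0)*(-35 - 30) = 3 - 32*(-65) = 3 + 2080 = 2083)
L(S) = 1
s(r) = (2083 + r)/(50 + r) (s(r) = (r + 2083)/(r + 50) = (2083 + r)/(50 + r))
√(s(L(4)) - 850) = √((2083 + 1)/(50 + 1) - 850) = √(2084/51 - 850) = √(-41266/51) = I*√2104566/51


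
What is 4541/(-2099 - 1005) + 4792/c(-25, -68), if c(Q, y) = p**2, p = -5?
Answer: 14760843/77600 ≈ 190.22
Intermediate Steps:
c(Q, y) = 25 (c(Q, y) = (-5)**2 = 25)
4541/(-2099 - 1005) + 4792/c(-25, -68) = 4541/(-2099 - 1005) + 4792/25 = 4541/(-3104) + 4792*(1/25) = 4541*(-1/3104) + 4792/25 = -4541/3104 + 4792/25 = 14760843/77600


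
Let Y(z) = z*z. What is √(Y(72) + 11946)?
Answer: √17130 ≈ 130.88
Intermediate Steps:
Y(z) = z²
√(Y(72) + 11946) = √(72² + 11946) = √(5184 + 11946) = √17130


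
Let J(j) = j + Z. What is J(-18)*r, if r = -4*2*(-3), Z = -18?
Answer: -864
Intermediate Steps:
J(j) = -18 + j (J(j) = j - 18 = -18 + j)
r = 24 (r = -8*(-3) = 24)
J(-18)*r = (-18 - 18)*24 = -36*24 = -864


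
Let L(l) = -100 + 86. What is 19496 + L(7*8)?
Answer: 19482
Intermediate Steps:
L(l) = -14
19496 + L(7*8) = 19496 - 14 = 19482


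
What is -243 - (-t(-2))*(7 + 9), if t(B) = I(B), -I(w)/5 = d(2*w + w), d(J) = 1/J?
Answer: -689/3 ≈ -229.67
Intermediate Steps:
d(J) = 1/J
I(w) = -5/(3*w) (I(w) = -5/(2*w + w) = -5*1/(3*w) = -5/(3*w))
t(B) = -5/(3*B)
-243 - (-t(-2))*(7 + 9) = -243 - (-(-5)/(3*(-2)))*(7 + 9) = -243 - (-(-5)*(-1)/(3*2))*16 = -243 - (-1*5/6)*16 = -243 - (-5)*16/6 = -243 - 1*(-40/3) = -243 + 40/3 = -689/3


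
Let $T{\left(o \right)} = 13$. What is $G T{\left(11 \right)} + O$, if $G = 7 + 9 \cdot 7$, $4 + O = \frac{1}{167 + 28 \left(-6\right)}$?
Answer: $905$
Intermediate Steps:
$O = -5$ ($O = -4 + \frac{1}{167 + 28 \left(-6\right)} = -4 + \frac{1}{167 - 168} = -4 + \frac{1}{-1} = -4 - 1 = -5$)
$G = 70$ ($G = 7 + 63 = 70$)
$G T{\left(11 \right)} + O = 70 \cdot 13 - 5 = 910 - 5 = 905$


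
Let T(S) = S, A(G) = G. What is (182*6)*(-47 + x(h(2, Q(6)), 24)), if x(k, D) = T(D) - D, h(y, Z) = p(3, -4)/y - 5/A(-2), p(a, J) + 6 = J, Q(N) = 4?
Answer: -51324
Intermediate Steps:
p(a, J) = -6 + J
h(y, Z) = 5/2 - 10/y (h(y, Z) = (-6 - 4)/y - 5/(-2) = -10/y - 5*(-1/2) = -10/y + 5/2 = 5/2 - 10/y)
x(k, D) = 0 (x(k, D) = D - D = 0)
(182*6)*(-47 + x(h(2, Q(6)), 24)) = (182*6)*(-47 + 0) = 1092*(-47) = -51324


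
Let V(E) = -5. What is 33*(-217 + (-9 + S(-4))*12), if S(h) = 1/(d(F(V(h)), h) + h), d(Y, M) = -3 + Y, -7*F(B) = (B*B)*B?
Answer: -203082/19 ≈ -10689.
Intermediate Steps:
F(B) = -B**3/7 (F(B) = -B*B*B/7 = -B**2*B/7 = -B**3/7)
S(h) = 1/(104/7 + h) (S(h) = 1/((-3 - 1/7*(-5)**3) + h) = 1/((-3 - 1/7*(-125)) + h) = 1/((-3 + 125/7) + h) = 1/(104/7 + h))
33*(-217 + (-9 + S(-4))*12) = 33*(-217 + (-9 + 7/(104 + 7*(-4)))*12) = 33*(-217 + (-9 + 7/(104 - 28))*12) = 33*(-217 + (-9 + 7/76)*12) = 33*(-217 - 677/76*12) = 33*(-217 - 2031/19) = 33*(-6154/19) = -203082/19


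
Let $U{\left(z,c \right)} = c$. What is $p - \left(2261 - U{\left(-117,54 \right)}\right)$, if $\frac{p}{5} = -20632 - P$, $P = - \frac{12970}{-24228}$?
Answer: $- \frac{1276448263}{12114} \approx -1.0537 \cdot 10^{5}$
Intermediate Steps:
$P = \frac{6485}{12114}$ ($P = \left(-12970\right) \left(- \frac{1}{24228}\right) = \frac{6485}{12114} \approx 0.53533$)
$p = - \frac{1249712665}{12114}$ ($p = 5 \left(-20632 - \frac{6485}{12114}\right) = 5 \left(- \frac{249942533}{12114}\right) = - \frac{1249712665}{12114} \approx -1.0316 \cdot 10^{5}$)
$p - \left(2261 - U{\left(-117,54 \right)}\right) = - \frac{1249712665}{12114} - \left(2261 - 54\right) = - \frac{1249712665}{12114} - 2207 = - \frac{1276448263}{12114}$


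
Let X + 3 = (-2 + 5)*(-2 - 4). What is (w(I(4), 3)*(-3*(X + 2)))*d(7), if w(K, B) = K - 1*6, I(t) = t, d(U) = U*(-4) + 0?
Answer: 3192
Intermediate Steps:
X = -21 (X = -3 + (-2 + 5)*(-2 - 4) = -3 + 3*(-6) = -3 - 18 = -21)
d(U) = -4*U (d(U) = -4*U + 0 = -4*U)
w(K, B) = -6 + K (w(K, B) = K - 6 = -6 + K)
(w(I(4), 3)*(-3*(X + 2)))*d(7) = ((-6 + 4)*(-3*(-21 + 2)))*(-4*7) = -(-6)*(-19)*(-28) = -2*57*(-28) = -114*(-28) = 3192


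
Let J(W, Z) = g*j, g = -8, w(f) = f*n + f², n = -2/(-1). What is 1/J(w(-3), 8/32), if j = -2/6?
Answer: 3/8 ≈ 0.37500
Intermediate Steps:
n = 2 (n = -2*(-1) = 2)
w(f) = f² + 2*f (w(f) = f*2 + f² = 2*f + f² = f² + 2*f)
j = -⅓ (j = -2*⅙ = -⅓ ≈ -0.33333)
J(W, Z) = 8/3 (J(W, Z) = -8*(-⅓) = 8/3)
1/J(w(-3), 8/32) = 1/(8/3) = 3/8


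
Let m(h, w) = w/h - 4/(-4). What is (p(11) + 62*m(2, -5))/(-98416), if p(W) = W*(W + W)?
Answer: -149/98416 ≈ -0.0015140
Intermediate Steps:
p(W) = 2*W² (p(W) = W*(2*W) = 2*W²)
m(h, w) = 1 + w/h (m(h, w) = w/h - 4*(-¼) = w/h + 1 = 1 + w/h)
(p(11) + 62*m(2, -5))/(-98416) = (2*11² + 62*((2 - 5)/2))/(-98416) = (2*121 + 62*((½)*(-3)))*(-1/98416) = (242 + 62*(-3/2))*(-1/98416) = (242 - 93)*(-1/98416) = 149*(-1/98416) = -149/98416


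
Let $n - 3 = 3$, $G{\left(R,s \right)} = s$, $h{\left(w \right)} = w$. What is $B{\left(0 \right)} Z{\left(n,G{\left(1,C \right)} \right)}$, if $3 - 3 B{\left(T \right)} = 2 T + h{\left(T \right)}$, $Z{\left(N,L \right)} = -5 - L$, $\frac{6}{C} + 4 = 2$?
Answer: $-2$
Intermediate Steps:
$C = -3$ ($C = \frac{6}{-4 + 2} = \frac{6}{-2} = 6 \left(- \frac{1}{2}\right) = -3$)
$n = 6$ ($n = 3 + 3 = 6$)
$B{\left(T \right)} = 1 - T$ ($B{\left(T \right)} = 1 - \frac{2 T + T}{3} = 1 - \frac{3 T}{3} = 1 - T$)
$B{\left(0 \right)} Z{\left(n,G{\left(1,C \right)} \right)} = \left(1 - 0\right) \left(-5 - -3\right) = \left(1 + 0\right) \left(-5 + 3\right) = 1 \left(-2\right) = -2$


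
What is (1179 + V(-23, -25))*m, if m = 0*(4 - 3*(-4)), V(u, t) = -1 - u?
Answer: 0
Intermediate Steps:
m = 0 (m = 0*(4 + 12) = 0*16 = 0)
(1179 + V(-23, -25))*m = (1179 + (-1 - 1*(-23)))*0 = (1179 + (-1 + 23))*0 = (1179 + 22)*0 = 1201*0 = 0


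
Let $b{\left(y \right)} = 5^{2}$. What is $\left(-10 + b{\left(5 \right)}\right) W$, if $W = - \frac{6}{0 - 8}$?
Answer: $\frac{45}{4} \approx 11.25$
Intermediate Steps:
$b{\left(y \right)} = 25$
$W = \frac{3}{4}$ ($W = - \frac{6}{0 - 8} = - \frac{6}{-8} = \left(-6\right) \left(- \frac{1}{8}\right) = \frac{3}{4} \approx 0.75$)
$\left(-10 + b{\left(5 \right)}\right) W = \left(-10 + 25\right) \frac{3}{4} = 15 \cdot \frac{3}{4} = \frac{45}{4}$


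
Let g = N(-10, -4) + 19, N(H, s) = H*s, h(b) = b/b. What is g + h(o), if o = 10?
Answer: 60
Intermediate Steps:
h(b) = 1
g = 59 (g = -10*(-4) + 19 = 40 + 19 = 59)
g + h(o) = 59 + 1 = 60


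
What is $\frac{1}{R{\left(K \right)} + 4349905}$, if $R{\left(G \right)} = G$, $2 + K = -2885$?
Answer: $\frac{1}{4347018} \approx 2.3004 \cdot 10^{-7}$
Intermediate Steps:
$K = -2887$ ($K = -2 - 2885 = -2887$)
$\frac{1}{R{\left(K \right)} + 4349905} = \frac{1}{-2887 + 4349905} = \frac{1}{4347018}$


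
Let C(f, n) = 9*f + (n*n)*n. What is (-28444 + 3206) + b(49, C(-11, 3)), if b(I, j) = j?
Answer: -25310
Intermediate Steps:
C(f, n) = n³ + 9*f (C(f, n) = 9*f + n²*n = 9*f + n³ = n³ + 9*f)
(-28444 + 3206) + b(49, C(-11, 3)) = (-28444 + 3206) + (3³ + 9*(-11)) = -25238 + (27 - 99) = -25238 - 72 = -25310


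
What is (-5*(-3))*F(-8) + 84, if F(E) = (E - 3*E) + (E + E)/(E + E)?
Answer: 339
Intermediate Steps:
F(E) = 1 - 2*E (F(E) = -2*E + (2*E)/((2*E)) = -2*E + (2*E)*(1/(2*E)) = -2*E + 1 = 1 - 2*E)
(-5*(-3))*F(-8) + 84 = (-5*(-3))*(1 - 2*(-8)) + 84 = 15*(1 + 16) + 84 = 15*17 + 84 = 255 + 84 = 339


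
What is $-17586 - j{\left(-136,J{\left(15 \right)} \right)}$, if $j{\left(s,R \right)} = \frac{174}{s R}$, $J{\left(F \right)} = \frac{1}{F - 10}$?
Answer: $- \frac{1195413}{68} \approx -17580.0$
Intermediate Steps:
$J{\left(F \right)} = \frac{1}{-10 + F}$
$j{\left(s,R \right)} = \frac{174}{R s}$
$-17586 - j{\left(-136,J{\left(15 \right)} \right)} = -17586 - \frac{174}{\frac{1}{-10 + 15} \left(-136\right)} = -17586 - 174 \frac{1}{\frac{1}{5}} \left(- \frac{1}{136}\right) = -17586 - 174 \cdot 5 \left(- \frac{1}{136}\right) = -17586 - - \frac{435}{68} = -17586 + \frac{435}{68} = - \frac{1195413}{68}$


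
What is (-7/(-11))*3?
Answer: 21/11 ≈ 1.9091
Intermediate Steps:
(-7/(-11))*3 = -1/11*(-7)*3 = (7/11)*3 = 21/11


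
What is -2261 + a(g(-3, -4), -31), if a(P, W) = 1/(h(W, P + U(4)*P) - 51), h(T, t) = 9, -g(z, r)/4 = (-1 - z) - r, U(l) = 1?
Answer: -94963/42 ≈ -2261.0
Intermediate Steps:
g(z, r) = 4 + 4*r + 4*z (g(z, r) = -4*((-1 - z) - r) = -4*(-1 - r - z) = 4 + 4*r + 4*z)
a(P, W) = -1/42 (a(P, W) = 1/(9 - 51) = 1/(-42) = -1/42)
-2261 + a(g(-3, -4), -31) = -2261 - 1/42 = -94963/42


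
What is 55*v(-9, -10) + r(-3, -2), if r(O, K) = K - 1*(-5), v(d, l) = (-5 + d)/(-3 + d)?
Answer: 403/6 ≈ 67.167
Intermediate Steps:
v(d, l) = (-5 + d)/(-3 + d)
r(O, K) = 5 + K (r(O, K) = K + 5 = 5 + K)
55*v(-9, -10) + r(-3, -2) = 55*((-5 - 9)/(-3 - 9)) + (5 - 2) = 55*(-14/(-12)) + 3 = 55*(-1/12*(-14)) + 3 = 55*(7/6) + 3 = 385/6 + 3 = 403/6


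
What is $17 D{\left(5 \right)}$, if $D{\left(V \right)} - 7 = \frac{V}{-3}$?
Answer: $\frac{272}{3} \approx 90.667$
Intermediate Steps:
$D{\left(V \right)} = 7 - \frac{V}{3}$ ($D{\left(V \right)} = 7 + \frac{V}{-3} = 7 + V \left(- \frac{1}{3}\right) = 7 - \frac{V}{3}$)
$17 D{\left(5 \right)} = 17 \left(7 - \frac{5}{3}\right) = 17 \cdot \frac{16}{3} = \frac{272}{3}$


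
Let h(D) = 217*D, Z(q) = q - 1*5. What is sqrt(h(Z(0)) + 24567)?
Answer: sqrt(23482) ≈ 153.24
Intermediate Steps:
Z(q) = -5 + q (Z(q) = q - 5 = -5 + q)
sqrt(h(Z(0)) + 24567) = sqrt(217*(-5 + 0) + 24567) = sqrt(217*(-5) + 24567) = sqrt(-1085 + 24567) = sqrt(23482)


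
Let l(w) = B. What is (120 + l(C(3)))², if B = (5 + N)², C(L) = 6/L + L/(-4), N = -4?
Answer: 14641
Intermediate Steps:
C(L) = 6/L - L/4 (C(L) = 6/L + L*(-¼) = 6/L - L/4)
B = 1 (B = (5 - 4)² = 1² = 1)
l(w) = 1
(120 + l(C(3)))² = (120 + 1)² = 121² = 14641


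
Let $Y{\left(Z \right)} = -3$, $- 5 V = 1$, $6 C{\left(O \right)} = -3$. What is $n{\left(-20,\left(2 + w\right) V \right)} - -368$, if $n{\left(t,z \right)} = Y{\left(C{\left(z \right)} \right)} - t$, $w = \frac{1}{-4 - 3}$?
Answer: $385$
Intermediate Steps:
$w = - \frac{1}{7}$ ($w = \frac{1}{-7} = - \frac{1}{7} \approx -0.14286$)
$C{\left(O \right)} = - \frac{1}{2}$ ($C{\left(O \right)} = \frac{1}{6} \left(-3\right) = - \frac{1}{2}$)
$V = - \frac{1}{5}$ ($V = \left(- \frac{1}{5}\right) 1 = - \frac{1}{5} \approx -0.2$)
$n{\left(t,z \right)} = -3 - t$
$n{\left(-20,\left(2 + w\right) V \right)} - -368 = \left(-3 - -20\right) - -368 = \left(-3 + 20\right) + 368 = 17 + 368 = 385$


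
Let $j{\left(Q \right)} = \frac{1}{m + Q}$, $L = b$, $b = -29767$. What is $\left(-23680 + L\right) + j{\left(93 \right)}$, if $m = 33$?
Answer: $- \frac{6734321}{126} \approx -53447.0$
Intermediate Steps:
$L = -29767$
$j{\left(Q \right)} = \frac{1}{33 + Q}$
$\left(-23680 + L\right) + j{\left(93 \right)} = \left(-23680 - 29767\right) + \frac{1}{33 + 93} = -53447 + \frac{1}{126} = - \frac{6734321}{126}$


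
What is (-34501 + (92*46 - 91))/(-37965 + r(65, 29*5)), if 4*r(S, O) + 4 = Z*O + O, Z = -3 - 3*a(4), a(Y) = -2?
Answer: 10120/12607 ≈ 0.80273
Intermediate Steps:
Z = 3 (Z = -3 - 3*(-2) = -3 + 6 = 3)
r(S, O) = -1 + O (r(S, O) = -1 + (3*O + O)/4 = -1 + (4*O)/4 = -1 + O)
(-34501 + (92*46 - 91))/(-37965 + r(65, 29*5)) = (-34501 + (92*46 - 91))/(-37965 + (-1 + 29*5)) = (-34501 + (4232 - 91))/(-37965 + (-1 + 145)) = (-34501 + 4141)/(-37965 + 144) = -30360/(-37821) = -30360*(-1/37821) = 10120/12607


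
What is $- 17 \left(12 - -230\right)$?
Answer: $-4114$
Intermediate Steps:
$- 17 \left(12 - -230\right) = - 17 \left(12 + 230\right) = \left(-17\right) 242 = -4114$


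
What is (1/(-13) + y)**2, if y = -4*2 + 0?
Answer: 11025/169 ≈ 65.237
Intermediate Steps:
y = -8 (y = -8 + 0 = -8)
(1/(-13) + y)**2 = (1/(-13) - 8)**2 = (-1/13 - 8)**2 = (-105/13)**2 = 11025/169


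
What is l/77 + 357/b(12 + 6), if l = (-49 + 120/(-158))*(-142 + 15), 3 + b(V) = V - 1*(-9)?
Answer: 4717773/48664 ≈ 96.946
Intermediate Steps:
b(V) = 6 + V (b(V) = -3 + (V - 1*(-9)) = -3 + (V + 9) = -3 + (9 + V) = 6 + V)
l = 499237/79 (l = (-49 + 120*(-1/158))*(-127) = (-49 - 60/79)*(-127) = -3931/79*(-127) = 499237/79 ≈ 6319.5)
l/77 + 357/b(12 + 6) = (499237/79)/77 + 357/(6 + (12 + 6)) = (499237/79)*(1/77) + 357/(6 + 18) = 499237/6083 + 357/24 = 499237/6083 + 357*(1/24) = 499237/6083 + 119/8 = 4717773/48664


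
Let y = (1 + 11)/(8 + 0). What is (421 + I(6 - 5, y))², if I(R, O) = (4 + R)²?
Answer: 198916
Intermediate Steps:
y = 3/2 (y = 12/8 = 12*(⅛) = 3/2 ≈ 1.5000)
(421 + I(6 - 5, y))² = (421 + (4 + (6 - 5))²)² = (421 + (4 + 1)²)² = (421 + 5²)² = (421 + 25)² = 446² = 198916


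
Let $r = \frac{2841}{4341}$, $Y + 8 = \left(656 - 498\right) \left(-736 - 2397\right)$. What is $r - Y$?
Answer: $\frac{716297781}{1447} \approx 4.9502 \cdot 10^{5}$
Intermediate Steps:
$Y = -495022$ ($Y = -8 + \left(656 - 498\right) \left(-736 - 2397\right) = -8 + 158 \left(-3133\right) = -8 - 495014 = -495022$)
$r = \frac{947}{1447}$ ($r = 2841 \cdot \frac{1}{4341} = \frac{947}{1447} \approx 0.65446$)
$r - Y = \frac{947}{1447} - -495022 = \frac{947}{1447} + 495022 = \frac{716297781}{1447}$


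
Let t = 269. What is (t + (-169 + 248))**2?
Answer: 121104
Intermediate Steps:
(t + (-169 + 248))**2 = (269 + (-169 + 248))**2 = (269 + 79)**2 = 348**2 = 121104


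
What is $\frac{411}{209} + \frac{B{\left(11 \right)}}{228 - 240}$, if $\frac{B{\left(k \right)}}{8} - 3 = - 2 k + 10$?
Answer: $\frac{1665}{209} \approx 7.9665$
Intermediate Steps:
$B{\left(k \right)} = 104 - 16 k$ ($B{\left(k \right)} = 24 + 8 \left(- 2 k + 10\right) = 24 + 8 \left(10 - 2 k\right) = 24 - \left(-80 + 16 k\right) = 104 - 16 k$)
$\frac{411}{209} + \frac{B{\left(11 \right)}}{228 - 240} = \frac{411}{209} + \frac{104 - 176}{228 - 240} = 411 \cdot \frac{1}{209} + \frac{104 - 176}{-12} = \frac{411}{209} - -6 = \frac{411}{209} + 6 = \frac{1665}{209}$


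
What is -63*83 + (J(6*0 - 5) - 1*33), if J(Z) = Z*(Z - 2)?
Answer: -5227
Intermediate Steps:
J(Z) = Z*(-2 + Z)
-63*83 + (J(6*0 - 5) - 1*33) = -63*83 + ((6*0 - 5)*(-2 + (6*0 - 5)) - 1*33) = -5229 + ((0 - 5)*(-2 + (0 - 5)) - 33) = -5229 + (-5*(-2 - 5) - 33) = -5229 + (-5*(-7) - 33) = -5229 + (35 - 33) = -5229 + 2 = -5227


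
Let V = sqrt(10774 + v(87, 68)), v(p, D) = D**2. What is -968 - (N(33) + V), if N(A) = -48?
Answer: -920 - sqrt(15398) ≈ -1044.1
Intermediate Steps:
V = sqrt(15398) (V = sqrt(10774 + 68**2) = sqrt(10774 + 4624) = sqrt(15398) ≈ 124.09)
-968 - (N(33) + V) = -968 - (-48 + sqrt(15398)) = -968 + (48 - sqrt(15398)) = -920 - sqrt(15398)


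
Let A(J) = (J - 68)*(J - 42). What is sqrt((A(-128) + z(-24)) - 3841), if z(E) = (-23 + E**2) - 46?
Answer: sqrt(29986) ≈ 173.16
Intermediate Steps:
A(J) = (-68 + J)*(-42 + J)
z(E) = -69 + E**2
sqrt((A(-128) + z(-24)) - 3841) = sqrt(((2856 + (-128)**2 - 110*(-128)) + (-69 + (-24)**2)) - 3841) = sqrt(((2856 + 16384 + 14080) + (-69 + 576)) - 3841) = sqrt((33320 + 507) - 3841) = sqrt(33827 - 3841) = sqrt(29986)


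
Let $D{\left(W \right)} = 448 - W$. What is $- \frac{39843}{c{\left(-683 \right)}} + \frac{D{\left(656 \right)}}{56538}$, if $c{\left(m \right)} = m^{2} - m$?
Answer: $- \frac{6870805}{77230908} \approx -0.088964$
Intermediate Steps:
$- \frac{39843}{c{\left(-683 \right)}} + \frac{D{\left(656 \right)}}{56538} = - \frac{39843}{\left(-683\right) \left(-1 - 683\right)} + \frac{448 - 656}{56538} = - \frac{39843}{\left(-683\right) \left(-684\right)} + \left(448 - 656\right) \frac{1}{56538} = - \frac{39843}{467172} - \frac{104}{28269} = \left(-39843\right) \frac{1}{467172} - \frac{104}{28269} = - \frac{233}{2732} - \frac{104}{28269} = - \frac{6870805}{77230908}$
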